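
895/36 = 895/36 = 24.86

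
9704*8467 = 82163768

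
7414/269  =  27+151/269 = 27.56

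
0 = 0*4531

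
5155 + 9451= 14606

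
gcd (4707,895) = 1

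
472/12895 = 472/12895 = 0.04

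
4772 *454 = 2166488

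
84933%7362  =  3951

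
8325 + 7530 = 15855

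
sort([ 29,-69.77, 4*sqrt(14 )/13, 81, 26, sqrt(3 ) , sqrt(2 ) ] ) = [ - 69.77,4*sqrt( 14) /13, sqrt ( 2), sqrt( 3 ), 26, 29, 81 ] 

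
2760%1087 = 586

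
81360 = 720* 113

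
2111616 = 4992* 423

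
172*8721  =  1500012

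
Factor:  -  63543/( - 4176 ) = 2^( - 4 ) * 3^( - 1)*29^( - 1 )*59^1*359^1 = 21181/1392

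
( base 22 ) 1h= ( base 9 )43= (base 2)100111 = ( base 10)39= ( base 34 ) 15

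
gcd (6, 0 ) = 6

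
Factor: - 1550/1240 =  - 2^ ( - 2) * 5^1 = - 5/4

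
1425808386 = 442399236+983409150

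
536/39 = 536/39 = 13.74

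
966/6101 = 966/6101 = 0.16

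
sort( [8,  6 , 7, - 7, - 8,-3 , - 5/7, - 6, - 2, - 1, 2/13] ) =[ - 8, - 7, - 6, - 3, - 2, - 1,  -  5/7,2/13,6, 7, 8 ] 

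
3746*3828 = 14339688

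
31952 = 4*7988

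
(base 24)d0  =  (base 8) 470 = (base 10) 312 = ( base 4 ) 10320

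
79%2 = 1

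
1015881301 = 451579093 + 564302208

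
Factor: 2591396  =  2^2*347^1*1867^1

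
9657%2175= 957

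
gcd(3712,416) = 32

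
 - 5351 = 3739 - 9090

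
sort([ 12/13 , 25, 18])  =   [12/13, 18, 25]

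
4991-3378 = 1613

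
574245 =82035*7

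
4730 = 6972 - 2242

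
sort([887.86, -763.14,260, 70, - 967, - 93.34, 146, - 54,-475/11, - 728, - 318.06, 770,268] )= [ - 967, - 763.14, - 728, - 318.06  , - 93.34, - 54, - 475/11, 70,146, 260, 268,770, 887.86 ] 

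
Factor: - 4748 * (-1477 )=2^2*7^1*211^1 * 1187^1  =  7012796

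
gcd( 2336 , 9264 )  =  16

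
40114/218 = 184 + 1/109 = 184.01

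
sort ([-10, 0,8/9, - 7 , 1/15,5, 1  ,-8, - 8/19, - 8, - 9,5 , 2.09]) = [  -  10,  -  9, - 8, - 8,-7, - 8/19, 0, 1/15, 8/9 , 1,2.09, 5, 5 ]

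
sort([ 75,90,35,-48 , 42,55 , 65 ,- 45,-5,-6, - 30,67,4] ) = [  -  48, - 45,-30,  -  6 , - 5,4, 35, 42,55,65, 67,75,90 ] 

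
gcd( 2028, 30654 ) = 78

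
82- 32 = 50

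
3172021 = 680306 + 2491715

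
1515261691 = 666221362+849040329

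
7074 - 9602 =-2528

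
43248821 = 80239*539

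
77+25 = 102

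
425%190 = 45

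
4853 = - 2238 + 7091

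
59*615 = 36285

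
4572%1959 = 654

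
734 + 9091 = 9825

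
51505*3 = 154515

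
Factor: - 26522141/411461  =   -73^1*479^(-1)*859^( - 1 )*363317^1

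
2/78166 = 1/39083 = 0.00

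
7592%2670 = 2252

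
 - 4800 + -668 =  - 5468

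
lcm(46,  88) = 2024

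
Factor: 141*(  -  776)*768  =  - 2^11 * 3^2*47^1 * 97^1 =- 84031488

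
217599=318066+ - 100467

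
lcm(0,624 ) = 0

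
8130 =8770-640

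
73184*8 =585472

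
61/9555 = 61/9555 = 0.01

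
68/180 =17/45=0.38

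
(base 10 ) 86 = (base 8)126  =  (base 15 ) 5B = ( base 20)46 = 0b1010110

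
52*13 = 676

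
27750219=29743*933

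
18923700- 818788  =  18104912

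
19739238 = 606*32573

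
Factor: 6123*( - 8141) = -3^1*7^1*13^1*157^1*1163^1 = - 49847343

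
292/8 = 36 + 1/2 = 36.50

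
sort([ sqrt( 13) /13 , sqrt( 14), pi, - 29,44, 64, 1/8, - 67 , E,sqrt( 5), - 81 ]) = [  -  81, - 67, - 29,1/8,sqrt( 13)/13, sqrt(5),E, pi, sqrt( 14 ),44,64 ]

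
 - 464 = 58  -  522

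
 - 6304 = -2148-4156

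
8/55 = 8/55 = 0.15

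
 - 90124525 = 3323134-93447659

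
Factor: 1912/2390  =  2^2*5^( - 1 )=4/5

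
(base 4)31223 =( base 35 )P0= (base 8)1553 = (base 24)1cb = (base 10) 875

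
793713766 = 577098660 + 216615106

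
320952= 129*2488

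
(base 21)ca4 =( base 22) b86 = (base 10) 5506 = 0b1010110000010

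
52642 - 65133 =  - 12491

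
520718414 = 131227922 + 389490492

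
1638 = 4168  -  2530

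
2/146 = 1/73 = 0.01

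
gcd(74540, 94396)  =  4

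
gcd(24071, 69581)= 1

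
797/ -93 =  - 9+40/93 =- 8.57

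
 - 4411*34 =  - 149974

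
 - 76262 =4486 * (-17 )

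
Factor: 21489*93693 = 3^2 * 13^1*19^1 * 29^1*31231^1 = 2013368877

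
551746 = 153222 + 398524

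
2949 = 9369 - 6420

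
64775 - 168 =64607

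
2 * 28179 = 56358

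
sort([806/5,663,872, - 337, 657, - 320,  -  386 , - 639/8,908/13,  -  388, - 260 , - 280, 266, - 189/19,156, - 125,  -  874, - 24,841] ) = [  -  874,- 388, - 386, - 337,  -  320, - 280, - 260, - 125, - 639/8, - 24,-189/19, 908/13,156, 806/5,266, 657,663,  841 , 872] 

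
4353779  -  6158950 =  - 1805171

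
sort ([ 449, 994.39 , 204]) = [ 204, 449, 994.39]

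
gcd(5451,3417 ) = 3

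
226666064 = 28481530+198184534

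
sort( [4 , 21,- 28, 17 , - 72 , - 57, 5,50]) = [-72 , - 57, - 28, 4, 5, 17, 21, 50 ]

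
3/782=3/782 = 0.00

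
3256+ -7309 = - 4053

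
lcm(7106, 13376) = 227392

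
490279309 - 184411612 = 305867697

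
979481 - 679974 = 299507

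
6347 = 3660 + 2687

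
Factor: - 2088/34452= -2^1 * 3^( - 1)*11^( - 1) = -2/33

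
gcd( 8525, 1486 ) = 1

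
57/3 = 19 = 19.00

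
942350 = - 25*( - 37694 ) 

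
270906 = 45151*6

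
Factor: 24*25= 600 = 2^3  *  3^1*5^2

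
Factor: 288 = 2^5 * 3^2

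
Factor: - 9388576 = -2^5*29^1*67^1*151^1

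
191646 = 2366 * 81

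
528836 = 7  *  75548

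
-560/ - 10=56/1 = 56.00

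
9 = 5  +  4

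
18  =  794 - 776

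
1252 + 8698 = 9950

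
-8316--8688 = 372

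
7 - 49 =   -  42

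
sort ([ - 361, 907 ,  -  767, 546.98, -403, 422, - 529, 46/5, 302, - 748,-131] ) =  [ - 767, - 748  ,  -  529,  -  403, - 361, -131 , 46/5,302, 422 , 546.98,  907]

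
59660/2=29830 = 29830.00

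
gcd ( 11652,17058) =6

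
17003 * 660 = 11221980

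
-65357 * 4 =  - 261428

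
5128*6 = 30768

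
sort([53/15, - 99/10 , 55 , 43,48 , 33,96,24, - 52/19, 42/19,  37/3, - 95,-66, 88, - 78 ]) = [ - 95,-78, - 66, - 99/10, - 52/19 , 42/19, 53/15, 37/3 , 24,33, 43, 48,55, 88,96 ]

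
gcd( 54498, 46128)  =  186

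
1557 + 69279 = 70836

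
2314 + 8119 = 10433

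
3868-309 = 3559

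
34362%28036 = 6326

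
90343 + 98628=188971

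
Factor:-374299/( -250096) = 2^(-4 )*7^( - 2)*11^( -1)*29^( - 1)*374299^1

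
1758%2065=1758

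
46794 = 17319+29475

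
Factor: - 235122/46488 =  - 2^( - 2) * 13^( - 1 )*263^1 =- 263/52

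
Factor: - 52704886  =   - 2^1 * 13^1*2027111^1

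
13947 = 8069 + 5878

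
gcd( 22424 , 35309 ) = 1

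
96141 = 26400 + 69741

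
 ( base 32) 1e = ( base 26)1k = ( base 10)46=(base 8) 56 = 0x2e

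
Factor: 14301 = 3^2*7^1 * 227^1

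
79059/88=79059/88 =898.40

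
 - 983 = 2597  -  3580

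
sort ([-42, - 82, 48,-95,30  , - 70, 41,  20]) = [ - 95,-82 , - 70, - 42 , 20,30,41 , 48]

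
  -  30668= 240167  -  270835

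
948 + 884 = 1832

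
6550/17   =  6550/17 = 385.29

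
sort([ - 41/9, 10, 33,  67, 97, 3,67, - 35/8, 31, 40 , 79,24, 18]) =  [-41/9, - 35/8, 3,  10,18,24, 31,33, 40, 67, 67,  79,97] 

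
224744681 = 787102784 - 562358103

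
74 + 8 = 82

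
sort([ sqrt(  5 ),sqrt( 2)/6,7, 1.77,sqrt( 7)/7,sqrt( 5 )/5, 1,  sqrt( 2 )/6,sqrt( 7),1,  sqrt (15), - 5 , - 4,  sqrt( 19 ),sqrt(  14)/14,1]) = [ - 5, - 4,sqrt( 2)/6, sqrt( 2) /6, sqrt( 14 )/14, sqrt (7) /7, sqrt( 5 ) /5,1 , 1, 1,1.77,sqrt( 5),sqrt( 7 ),sqrt( 15) , sqrt(19) , 7]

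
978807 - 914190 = 64617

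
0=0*5649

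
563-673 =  - 110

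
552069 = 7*78867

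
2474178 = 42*58909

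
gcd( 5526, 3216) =6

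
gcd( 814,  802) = 2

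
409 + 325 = 734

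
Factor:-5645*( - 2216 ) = 12509320 = 2^3*5^1*277^1*1129^1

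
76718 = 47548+29170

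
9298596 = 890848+8407748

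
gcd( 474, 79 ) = 79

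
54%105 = 54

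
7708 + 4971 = 12679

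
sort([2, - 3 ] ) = [ - 3,  2] 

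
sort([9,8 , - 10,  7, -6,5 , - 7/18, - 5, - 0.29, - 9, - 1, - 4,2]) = [-10, - 9,-6,-5, - 4, - 1  , - 7/18, - 0.29,2,5,7 , 8, 9]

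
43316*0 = 0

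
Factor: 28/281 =2^2*7^1*281^( - 1 )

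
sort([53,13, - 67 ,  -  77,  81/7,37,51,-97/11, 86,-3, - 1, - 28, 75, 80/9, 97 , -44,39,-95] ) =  [ - 95 ,-77 , - 67,-44, - 28,- 97/11, - 3 , - 1, 80/9, 81/7, 13, 37, 39,51, 53, 75, 86, 97 ] 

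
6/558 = 1/93 = 0.01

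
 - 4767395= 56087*(  -  85)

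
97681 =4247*23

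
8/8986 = 4/4493 = 0.00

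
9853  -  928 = 8925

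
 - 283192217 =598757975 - 881950192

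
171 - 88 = 83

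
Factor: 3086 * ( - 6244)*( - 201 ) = 2^3*3^1*7^1*67^1*223^1*1543^1 = 3873065784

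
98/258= 49/129 =0.38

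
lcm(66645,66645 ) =66645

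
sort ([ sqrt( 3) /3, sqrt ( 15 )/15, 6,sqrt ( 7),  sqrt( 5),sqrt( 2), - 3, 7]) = [ - 3, sqrt( 15 )/15, sqrt(3 )/3,sqrt (2), sqrt( 5),sqrt( 7 ),  6,7]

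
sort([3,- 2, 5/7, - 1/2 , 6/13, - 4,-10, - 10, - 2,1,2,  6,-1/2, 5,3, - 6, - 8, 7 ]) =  [ - 10, - 10, - 8, - 6,-4, - 2, - 2,- 1/2, - 1/2,6/13,5/7, 1,2,  3,3, 5,6,7]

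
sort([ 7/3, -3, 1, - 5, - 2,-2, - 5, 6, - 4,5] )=[ - 5, - 5, - 4 , - 3 , - 2, - 2 , 1,7/3, 5,6]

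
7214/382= 3607/191 =18.88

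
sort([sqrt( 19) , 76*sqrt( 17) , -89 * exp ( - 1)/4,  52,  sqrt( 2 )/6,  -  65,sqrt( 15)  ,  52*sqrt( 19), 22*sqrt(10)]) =[-65,  -  89 * exp( - 1)/4, sqrt( 2)/6 , sqrt(15),sqrt(19),52, 22*sqrt( 10),  52*sqrt( 19),76*sqrt( 17) ]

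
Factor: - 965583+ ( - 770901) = - 1736484 = - 2^2*3^1*37^1*3911^1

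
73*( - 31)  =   - 2263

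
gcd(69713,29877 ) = 9959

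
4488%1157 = 1017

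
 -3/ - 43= 3/43 = 0.07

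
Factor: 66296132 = 2^2 * 7^1*47^1 * 50377^1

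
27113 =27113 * 1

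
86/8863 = 86/8863  =  0.01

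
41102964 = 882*46602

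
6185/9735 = 1237/1947 = 0.64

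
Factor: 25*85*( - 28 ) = - 59500 = - 2^2*5^3*7^1*17^1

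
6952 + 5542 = 12494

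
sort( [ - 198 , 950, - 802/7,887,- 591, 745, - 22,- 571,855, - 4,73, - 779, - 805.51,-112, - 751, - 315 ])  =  [-805.51,-779,  -  751, - 591, - 571,  -  315, - 198,  -  802/7, - 112, - 22, - 4,  73, 745,855,887, 950 ]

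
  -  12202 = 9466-21668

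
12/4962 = 2/827 = 0.00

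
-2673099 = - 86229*31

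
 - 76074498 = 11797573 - 87872071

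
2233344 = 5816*384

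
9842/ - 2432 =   -  5 + 61/64 = - 4.05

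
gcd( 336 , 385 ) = 7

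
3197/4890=3197/4890 = 0.65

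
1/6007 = 1/6007 =0.00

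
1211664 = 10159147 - 8947483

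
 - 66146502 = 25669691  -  91816193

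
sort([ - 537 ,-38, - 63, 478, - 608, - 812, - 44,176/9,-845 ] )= [ - 845, - 812, - 608, - 537, - 63,  -  44, - 38 , 176/9, 478] 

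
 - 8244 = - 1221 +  - 7023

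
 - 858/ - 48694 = 429/24347 = 0.02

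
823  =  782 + 41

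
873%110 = 103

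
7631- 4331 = 3300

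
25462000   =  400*63655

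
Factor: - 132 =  - 2^2*3^1*11^1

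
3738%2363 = 1375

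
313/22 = 313/22 = 14.23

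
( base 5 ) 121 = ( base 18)20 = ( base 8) 44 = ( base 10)36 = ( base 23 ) 1d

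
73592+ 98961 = 172553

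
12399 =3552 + 8847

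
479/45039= 479/45039 = 0.01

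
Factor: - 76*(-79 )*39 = 2^2*3^1*13^1 * 19^1*79^1 = 234156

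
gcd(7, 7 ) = 7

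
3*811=2433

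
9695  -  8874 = 821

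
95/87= 1+ 8/87 =1.09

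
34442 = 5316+29126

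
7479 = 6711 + 768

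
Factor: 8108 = 2^2*2027^1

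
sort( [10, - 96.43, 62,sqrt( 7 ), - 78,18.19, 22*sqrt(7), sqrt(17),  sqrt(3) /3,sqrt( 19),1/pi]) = [ - 96.43, - 78,1/pi,sqrt(3) /3,sqrt( 7),sqrt(17),sqrt( 19 ) , 10,18.19, 22 *sqrt (7 ), 62]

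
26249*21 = 551229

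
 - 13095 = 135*(  -  97) 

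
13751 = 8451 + 5300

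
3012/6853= 3012/6853 = 0.44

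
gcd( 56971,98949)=1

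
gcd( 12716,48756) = 68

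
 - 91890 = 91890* ( - 1)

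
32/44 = 8/11 =0.73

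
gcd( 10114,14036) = 2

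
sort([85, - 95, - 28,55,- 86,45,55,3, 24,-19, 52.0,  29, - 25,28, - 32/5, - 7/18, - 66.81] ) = [ - 95, - 86, - 66.81, - 28, - 25,  -  19, - 32/5, - 7/18, 3,24, 28,29, 45,52.0, 55,55,85]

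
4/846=2/423 = 0.00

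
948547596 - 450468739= 498078857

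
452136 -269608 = 182528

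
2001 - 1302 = 699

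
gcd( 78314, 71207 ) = 1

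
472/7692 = 118/1923 = 0.06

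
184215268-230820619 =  - 46605351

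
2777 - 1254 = 1523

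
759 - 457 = 302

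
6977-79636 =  - 72659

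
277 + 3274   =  3551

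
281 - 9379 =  - 9098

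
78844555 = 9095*8669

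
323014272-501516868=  - 178502596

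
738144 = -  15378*( - 48)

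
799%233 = 100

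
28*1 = 28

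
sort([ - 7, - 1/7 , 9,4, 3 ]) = [  -  7, - 1/7,3,4, 9]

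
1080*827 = 893160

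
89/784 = 89/784 =0.11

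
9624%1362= 90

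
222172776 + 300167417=522340193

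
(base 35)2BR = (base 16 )b2e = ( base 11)2172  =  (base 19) 7HC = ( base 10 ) 2862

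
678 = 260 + 418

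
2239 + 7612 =9851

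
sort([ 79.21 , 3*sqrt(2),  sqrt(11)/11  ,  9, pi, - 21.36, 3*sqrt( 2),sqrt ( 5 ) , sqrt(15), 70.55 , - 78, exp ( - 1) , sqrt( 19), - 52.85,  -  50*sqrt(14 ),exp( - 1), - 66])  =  [ - 50*sqrt (14) , - 78, - 66 , - 52.85,-21.36, sqrt(11 ) /11,exp( - 1 ),exp ( - 1 ),sqrt( 5 ),pi, sqrt( 15), 3 * sqrt(2),3 * sqrt ( 2),sqrt(  19 ), 9 , 70.55,  79.21 ] 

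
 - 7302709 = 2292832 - 9595541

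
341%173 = 168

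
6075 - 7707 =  - 1632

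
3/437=3/437 = 0.01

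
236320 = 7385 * 32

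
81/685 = 81/685 = 0.12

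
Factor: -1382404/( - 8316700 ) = 345601/2079175=5^( - 2)*7^( - 1 ) * 109^( - 2)*345601^1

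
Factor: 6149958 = 2^1  *3^1  *19^1 * 73^1*739^1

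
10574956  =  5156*2051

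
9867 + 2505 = 12372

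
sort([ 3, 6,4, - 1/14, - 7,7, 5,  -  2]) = [ - 7,-2, - 1/14, 3, 4, 5,6, 7]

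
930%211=86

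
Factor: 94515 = 3^1*5^1*6301^1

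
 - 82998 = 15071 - 98069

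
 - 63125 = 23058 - 86183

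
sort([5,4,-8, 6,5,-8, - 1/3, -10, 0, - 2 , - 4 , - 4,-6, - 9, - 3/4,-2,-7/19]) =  [ - 10, - 9,-8  ,-8,-6,  -  4,-4,  -  2, - 2,- 3/4, - 7/19,-1/3, 0 , 4,5 , 5 , 6 ] 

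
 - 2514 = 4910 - 7424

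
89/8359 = 89/8359 = 0.01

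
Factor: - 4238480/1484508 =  - 2^2*3^( - 1)*5^1*17^( - 1)*19^( - 1 )*383^( - 1)*52981^1 = - 1059620/371127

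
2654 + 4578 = 7232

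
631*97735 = 61670785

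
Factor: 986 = 2^1*17^1*29^1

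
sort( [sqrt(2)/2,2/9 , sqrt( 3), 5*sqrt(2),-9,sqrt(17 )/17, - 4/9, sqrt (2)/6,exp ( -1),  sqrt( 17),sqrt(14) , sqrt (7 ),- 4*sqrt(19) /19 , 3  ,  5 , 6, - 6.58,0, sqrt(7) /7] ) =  [-9, - 6.58, - 4*sqrt(19) /19,-4/9 , 0 , 2/9,sqrt(2) /6 , sqrt( 17)/17, exp( - 1),  sqrt( 7)/7, sqrt(2)/2, sqrt( 3), sqrt ( 7),3,sqrt( 14) , sqrt( 17), 5, 6,5*sqrt(2) ]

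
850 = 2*425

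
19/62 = 19/62 = 0.31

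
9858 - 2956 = 6902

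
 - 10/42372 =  - 5/21186 = -  0.00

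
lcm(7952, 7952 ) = 7952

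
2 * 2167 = 4334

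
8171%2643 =242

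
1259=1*1259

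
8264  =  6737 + 1527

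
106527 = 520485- 413958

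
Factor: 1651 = 13^1 * 127^1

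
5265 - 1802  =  3463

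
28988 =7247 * 4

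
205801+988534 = 1194335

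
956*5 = 4780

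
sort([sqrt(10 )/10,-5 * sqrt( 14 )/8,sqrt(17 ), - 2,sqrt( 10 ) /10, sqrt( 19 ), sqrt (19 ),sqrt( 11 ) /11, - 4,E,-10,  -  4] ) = [ - 10,-4,-4,  -  5* sqrt(14)/8, - 2,sqrt(11) /11,sqrt (10 ) /10,sqrt(10 )/10,E,sqrt (17 ),sqrt(19 ),sqrt(19 ) ]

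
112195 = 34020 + 78175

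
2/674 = 1/337 = 0.00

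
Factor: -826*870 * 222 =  - 159533640 = - 2^3*3^2*5^1*7^1*29^1*37^1*59^1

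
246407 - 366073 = - 119666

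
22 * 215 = 4730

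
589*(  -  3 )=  - 1767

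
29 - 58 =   -  29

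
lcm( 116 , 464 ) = 464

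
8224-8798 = -574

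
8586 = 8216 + 370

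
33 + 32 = 65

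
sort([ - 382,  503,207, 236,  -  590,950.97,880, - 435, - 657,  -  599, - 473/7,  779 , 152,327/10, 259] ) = [- 657, - 599,  -  590,-435,-382, - 473/7,327/10,152,  207 , 236, 259, 503, 779,880,950.97 ] 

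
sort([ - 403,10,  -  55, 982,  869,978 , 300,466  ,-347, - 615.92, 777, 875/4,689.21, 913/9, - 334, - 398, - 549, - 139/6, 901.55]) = [ -615.92, - 549, - 403,-398, - 347, - 334, - 55  , - 139/6 , 10, 913/9,875/4, 300, 466, 689.21, 777,869,901.55,978,982]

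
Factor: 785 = 5^1*157^1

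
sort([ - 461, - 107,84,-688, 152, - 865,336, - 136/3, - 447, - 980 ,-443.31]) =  [ - 980, - 865,-688, - 461 , - 447, - 443.31, - 107, - 136/3,84 , 152, 336 ]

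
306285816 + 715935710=1022221526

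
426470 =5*85294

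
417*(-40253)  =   - 16785501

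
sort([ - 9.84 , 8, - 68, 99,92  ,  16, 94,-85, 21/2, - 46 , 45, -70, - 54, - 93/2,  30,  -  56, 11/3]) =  [-85,  -  70, - 68, - 56, - 54, - 93/2,  -  46, - 9.84, 11/3, 8, 21/2,16, 30,45,  92 , 94,99 ]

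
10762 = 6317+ 4445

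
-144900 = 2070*(  -  70 ) 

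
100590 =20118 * 5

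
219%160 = 59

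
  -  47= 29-76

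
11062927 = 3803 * 2909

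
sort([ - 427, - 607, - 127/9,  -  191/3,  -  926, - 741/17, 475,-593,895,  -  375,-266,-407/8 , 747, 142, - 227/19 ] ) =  [ - 926, - 607, - 593, - 427 , - 375, - 266, - 191/3, - 407/8, - 741/17,- 127/9, - 227/19, 142 , 475,747,895]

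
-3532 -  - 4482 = 950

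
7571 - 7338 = 233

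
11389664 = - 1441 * (- 7904)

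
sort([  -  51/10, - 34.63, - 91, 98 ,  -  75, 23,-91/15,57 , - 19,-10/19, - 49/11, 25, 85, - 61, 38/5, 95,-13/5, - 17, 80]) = [- 91, - 75, - 61, - 34.63,  -  19,- 17, - 91/15,- 51/10 ,-49/11, - 13/5,-10/19, 38/5, 23,25,  57, 80,  85,95, 98]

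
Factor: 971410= 2^1*5^1*11^1*  8831^1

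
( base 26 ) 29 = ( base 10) 61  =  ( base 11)56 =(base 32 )1T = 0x3D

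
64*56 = 3584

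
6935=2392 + 4543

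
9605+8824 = 18429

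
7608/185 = 41 + 23/185 = 41.12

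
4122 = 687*6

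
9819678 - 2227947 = 7591731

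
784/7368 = 98/921 = 0.11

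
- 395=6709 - 7104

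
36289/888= 40 + 769/888 = 40.87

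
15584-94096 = -78512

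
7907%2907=2093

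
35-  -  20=55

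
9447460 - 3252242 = 6195218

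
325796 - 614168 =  - 288372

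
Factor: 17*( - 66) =- 2^1*3^1*11^1*17^1  =  - 1122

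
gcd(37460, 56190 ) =18730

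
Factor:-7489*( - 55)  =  5^1*11^1*7489^1 = 411895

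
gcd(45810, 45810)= 45810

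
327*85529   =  27967983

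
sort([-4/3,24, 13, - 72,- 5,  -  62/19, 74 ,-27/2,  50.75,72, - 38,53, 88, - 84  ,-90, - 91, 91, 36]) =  [-91, - 90, -84,-72,-38, - 27/2,-5, - 62/19, - 4/3,13,24,36,50.75, 53, 72,74, 88, 91] 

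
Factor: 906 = 2^1*3^1*151^1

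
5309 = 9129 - 3820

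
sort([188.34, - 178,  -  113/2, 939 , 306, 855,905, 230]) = [-178, -113/2, 188.34,230, 306, 855, 905, 939] 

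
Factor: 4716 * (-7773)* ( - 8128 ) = 297951899904 =2^8 * 3^3 * 127^1*131^1 *2591^1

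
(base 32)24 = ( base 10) 68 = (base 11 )62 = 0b1000100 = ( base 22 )32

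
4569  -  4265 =304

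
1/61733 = 1/61733 = 0.00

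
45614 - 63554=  - 17940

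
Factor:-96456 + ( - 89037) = -3^1*7^1*11^2*73^1 = - 185493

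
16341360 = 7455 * 2192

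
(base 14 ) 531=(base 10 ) 1023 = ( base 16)3ff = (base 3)1101220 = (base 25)1fn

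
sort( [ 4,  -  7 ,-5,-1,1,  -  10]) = [ -10 ,  -  7, - 5,- 1, 1, 4]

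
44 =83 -39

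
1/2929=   1/2929 = 0.00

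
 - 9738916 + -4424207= - 14163123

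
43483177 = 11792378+31690799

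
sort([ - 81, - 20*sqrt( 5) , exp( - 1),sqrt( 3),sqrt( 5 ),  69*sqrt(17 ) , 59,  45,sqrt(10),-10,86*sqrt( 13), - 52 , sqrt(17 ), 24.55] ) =[ - 81, - 52,  -  20*sqrt(5), - 10,exp( - 1), sqrt(3 ),sqrt( 5), sqrt( 10)  ,  sqrt(17 ), 24.55,45,59,69*sqrt(17 ),  86*sqrt(13 ) ]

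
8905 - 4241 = 4664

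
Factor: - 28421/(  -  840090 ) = 2^(  -  1 )*3^(- 1 ) *5^(  -  1) * 41^( - 1)*97^1*293^1*683^( - 1) 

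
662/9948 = 331/4974 = 0.07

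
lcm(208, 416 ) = 416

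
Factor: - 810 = - 2^1*3^4*5^1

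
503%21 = 20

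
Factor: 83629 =7^1 * 13^1*919^1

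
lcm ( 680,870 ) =59160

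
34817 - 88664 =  - 53847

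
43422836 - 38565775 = 4857061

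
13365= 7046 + 6319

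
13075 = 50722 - 37647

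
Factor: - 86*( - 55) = 4730= 2^1*5^1 * 11^1*43^1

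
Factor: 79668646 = 2^1*53^1*103^1 * 7297^1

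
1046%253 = 34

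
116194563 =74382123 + 41812440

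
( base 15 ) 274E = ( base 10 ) 8399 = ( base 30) 99t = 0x20CF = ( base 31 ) 8mt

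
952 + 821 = 1773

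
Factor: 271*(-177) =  - 47967 = -  3^1 * 59^1  *271^1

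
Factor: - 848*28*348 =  - 8262912= - 2^8 * 3^1*7^1  *  29^1 *53^1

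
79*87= 6873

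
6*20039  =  120234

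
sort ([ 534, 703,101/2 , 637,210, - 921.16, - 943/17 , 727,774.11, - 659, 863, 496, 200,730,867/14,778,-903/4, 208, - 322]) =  [  -  921.16, - 659, -322, - 903/4, - 943/17,101/2, 867/14, 200 , 208,210, 496,  534, 637, 703, 727,730,774.11,778, 863]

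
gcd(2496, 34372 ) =52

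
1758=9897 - 8139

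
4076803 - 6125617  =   - 2048814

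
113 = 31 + 82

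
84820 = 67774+17046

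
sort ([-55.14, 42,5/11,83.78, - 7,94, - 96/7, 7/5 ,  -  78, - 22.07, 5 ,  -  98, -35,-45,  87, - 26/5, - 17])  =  [ - 98, - 78, - 55.14, -45, - 35, - 22.07 , - 17, -96/7, - 7,-26/5,5/11, 7/5,  5,42,83.78, 87,94]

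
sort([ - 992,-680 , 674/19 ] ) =[-992,-680,674/19 ] 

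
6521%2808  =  905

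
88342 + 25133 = 113475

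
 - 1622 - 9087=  - 10709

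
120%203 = 120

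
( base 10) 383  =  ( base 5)3013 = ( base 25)f8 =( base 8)577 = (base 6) 1435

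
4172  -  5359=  - 1187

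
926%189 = 170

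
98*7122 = 697956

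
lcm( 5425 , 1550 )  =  10850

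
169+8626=8795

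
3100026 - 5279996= - 2179970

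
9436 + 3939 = 13375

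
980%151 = 74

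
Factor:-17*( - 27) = 3^3*17^1 = 459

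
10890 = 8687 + 2203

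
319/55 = 29/5=5.80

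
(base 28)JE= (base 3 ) 202020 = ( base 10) 546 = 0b1000100010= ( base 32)h2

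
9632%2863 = 1043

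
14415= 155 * 93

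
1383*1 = 1383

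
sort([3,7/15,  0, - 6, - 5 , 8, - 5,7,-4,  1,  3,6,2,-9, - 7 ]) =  [-9, - 7,- 6, - 5, - 5, - 4,0,7/15,1,2,3, 3, 6,7,8]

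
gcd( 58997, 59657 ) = 1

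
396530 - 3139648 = - 2743118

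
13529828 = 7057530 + 6472298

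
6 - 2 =4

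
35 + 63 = 98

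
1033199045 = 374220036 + 658979009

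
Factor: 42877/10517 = 53/13 = 13^( - 1)*53^1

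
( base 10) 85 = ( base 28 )31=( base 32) 2l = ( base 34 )2H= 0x55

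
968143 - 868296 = 99847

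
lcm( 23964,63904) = 191712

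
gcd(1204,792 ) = 4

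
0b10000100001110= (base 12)4a92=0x210e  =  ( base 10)8462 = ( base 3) 102121102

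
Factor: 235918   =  2^1*117959^1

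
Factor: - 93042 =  - 2^1*3^3 * 1723^1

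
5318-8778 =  - 3460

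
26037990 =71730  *363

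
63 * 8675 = 546525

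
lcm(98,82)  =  4018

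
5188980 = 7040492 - 1851512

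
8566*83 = 710978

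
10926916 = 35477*308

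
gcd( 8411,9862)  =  1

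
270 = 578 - 308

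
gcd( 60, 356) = 4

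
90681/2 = 90681/2 = 45340.50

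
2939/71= 2939/71= 41.39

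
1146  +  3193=4339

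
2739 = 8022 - 5283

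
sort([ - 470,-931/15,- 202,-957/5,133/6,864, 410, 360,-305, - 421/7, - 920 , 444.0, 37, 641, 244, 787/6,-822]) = [-920,-822,-470, - 305, - 202,-957/5 , - 931/15, -421/7 , 133/6,37,787/6, 244,360, 410, 444.0,641, 864] 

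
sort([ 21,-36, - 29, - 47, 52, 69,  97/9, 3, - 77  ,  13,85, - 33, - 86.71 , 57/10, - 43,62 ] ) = [- 86.71, - 77, - 47, - 43, - 36,  -  33, - 29,  3, 57/10, 97/9,  13, 21,  52, 62, 69, 85 ]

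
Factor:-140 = -2^2*5^1*7^1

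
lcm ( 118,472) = 472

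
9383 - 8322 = 1061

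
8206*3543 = 29073858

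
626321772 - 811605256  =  -185283484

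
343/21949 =343/21949 = 0.02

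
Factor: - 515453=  - 23^1 *73^1*307^1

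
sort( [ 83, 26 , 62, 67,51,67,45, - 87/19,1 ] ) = [  -  87/19,1,26,  45,51, 62,67,67, 83 ]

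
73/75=73/75= 0.97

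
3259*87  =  283533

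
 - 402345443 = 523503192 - 925848635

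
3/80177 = 3/80177 = 0.00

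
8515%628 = 351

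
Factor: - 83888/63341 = - 2^4*7^2*97^( - 1 ) *107^1*653^( - 1 )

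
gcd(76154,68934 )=2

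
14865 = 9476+5389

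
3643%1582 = 479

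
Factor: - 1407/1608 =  - 7/8 = - 2^( - 3 )*7^1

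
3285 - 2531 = 754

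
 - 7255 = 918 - 8173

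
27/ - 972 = - 1/36 = -  0.03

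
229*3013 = 689977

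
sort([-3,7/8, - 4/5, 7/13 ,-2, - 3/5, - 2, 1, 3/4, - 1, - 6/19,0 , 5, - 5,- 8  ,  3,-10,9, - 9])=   [ - 10 , - 9 ,-8 , - 5, -3, - 2,- 2, - 1,-4/5,  -  3/5,  -  6/19, 0, 7/13,  3/4, 7/8,1,3, 5,9] 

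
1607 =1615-8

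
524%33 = 29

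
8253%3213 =1827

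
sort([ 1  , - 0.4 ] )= [ - 0.4,1]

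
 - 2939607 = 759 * ( - 3873 )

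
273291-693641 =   -  420350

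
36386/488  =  18193/244 = 74.56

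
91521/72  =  10169/8=1271.12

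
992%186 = 62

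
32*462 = 14784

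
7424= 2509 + 4915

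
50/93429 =50/93429 = 0.00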